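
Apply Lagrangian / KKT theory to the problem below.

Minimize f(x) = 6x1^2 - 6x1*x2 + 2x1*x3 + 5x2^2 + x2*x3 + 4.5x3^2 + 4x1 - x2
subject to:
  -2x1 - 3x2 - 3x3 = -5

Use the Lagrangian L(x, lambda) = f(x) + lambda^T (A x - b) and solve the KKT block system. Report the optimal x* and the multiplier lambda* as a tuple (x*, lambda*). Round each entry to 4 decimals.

Form the Lagrangian:
  L(x, lambda) = (1/2) x^T Q x + c^T x + lambda^T (A x - b)
Stationarity (grad_x L = 0): Q x + c + A^T lambda = 0.
Primal feasibility: A x = b.

This gives the KKT block system:
  [ Q   A^T ] [ x     ]   [-c ]
  [ A    0  ] [ lambda ] = [ b ]

Solving the linear system:
  x*      = (0.3806, 0.9028, 0.5101)
  lambda* = (2.085)
  f(x*)   = 5.5223

x* = (0.3806, 0.9028, 0.5101), lambda* = (2.085)


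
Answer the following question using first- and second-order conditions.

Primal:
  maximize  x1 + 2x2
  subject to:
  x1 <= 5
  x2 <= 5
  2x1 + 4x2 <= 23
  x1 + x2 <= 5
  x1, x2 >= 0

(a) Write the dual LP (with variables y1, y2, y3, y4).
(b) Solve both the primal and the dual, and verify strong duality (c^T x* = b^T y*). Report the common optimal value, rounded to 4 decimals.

The standard primal-dual pair for 'max c^T x s.t. A x <= b, x >= 0' is:
  Dual:  min b^T y  s.t.  A^T y >= c,  y >= 0.

So the dual LP is:
  minimize  5y1 + 5y2 + 23y3 + 5y4
  subject to:
    y1 + 2y3 + y4 >= 1
    y2 + 4y3 + y4 >= 2
    y1, y2, y3, y4 >= 0

Solving the primal: x* = (0, 5).
  primal value c^T x* = 10.
Solving the dual: y* = (0, 1, 0, 1).
  dual value b^T y* = 10.
Strong duality: c^T x* = b^T y*. Confirmed.

10


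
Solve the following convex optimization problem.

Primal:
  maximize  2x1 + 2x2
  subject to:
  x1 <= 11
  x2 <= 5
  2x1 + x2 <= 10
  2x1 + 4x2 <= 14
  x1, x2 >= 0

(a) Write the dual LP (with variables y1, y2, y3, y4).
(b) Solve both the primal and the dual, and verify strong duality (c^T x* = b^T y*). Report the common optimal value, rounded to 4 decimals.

The standard primal-dual pair for 'max c^T x s.t. A x <= b, x >= 0' is:
  Dual:  min b^T y  s.t.  A^T y >= c,  y >= 0.

So the dual LP is:
  minimize  11y1 + 5y2 + 10y3 + 14y4
  subject to:
    y1 + 2y3 + 2y4 >= 2
    y2 + y3 + 4y4 >= 2
    y1, y2, y3, y4 >= 0

Solving the primal: x* = (4.3333, 1.3333).
  primal value c^T x* = 11.3333.
Solving the dual: y* = (0, 0, 0.6667, 0.3333).
  dual value b^T y* = 11.3333.
Strong duality: c^T x* = b^T y*. Confirmed.

11.3333


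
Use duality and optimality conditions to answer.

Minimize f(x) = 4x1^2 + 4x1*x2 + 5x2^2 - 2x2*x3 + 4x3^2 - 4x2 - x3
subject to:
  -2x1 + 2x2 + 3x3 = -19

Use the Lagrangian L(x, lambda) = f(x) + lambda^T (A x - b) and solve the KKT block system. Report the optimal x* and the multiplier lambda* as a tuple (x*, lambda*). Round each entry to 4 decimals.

Form the Lagrangian:
  L(x, lambda) = (1/2) x^T Q x + c^T x + lambda^T (A x - b)
Stationarity (grad_x L = 0): Q x + c + A^T lambda = 0.
Primal feasibility: A x = b.

This gives the KKT block system:
  [ Q   A^T ] [ x     ]   [-c ]
  [ A    0  ] [ lambda ] = [ b ]

Solving the linear system:
  x*      = (2.7881, -2.5048, -2.8048)
  lambda* = (6.1429)
  f(x*)   = 64.769

x* = (2.7881, -2.5048, -2.8048), lambda* = (6.1429)


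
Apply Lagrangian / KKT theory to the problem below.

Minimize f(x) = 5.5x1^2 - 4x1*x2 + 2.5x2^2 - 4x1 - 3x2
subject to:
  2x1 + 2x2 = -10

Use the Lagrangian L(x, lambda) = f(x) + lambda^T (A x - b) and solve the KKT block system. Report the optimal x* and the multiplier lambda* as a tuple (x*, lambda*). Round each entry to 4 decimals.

Form the Lagrangian:
  L(x, lambda) = (1/2) x^T Q x + c^T x + lambda^T (A x - b)
Stationarity (grad_x L = 0): Q x + c + A^T lambda = 0.
Primal feasibility: A x = b.

This gives the KKT block system:
  [ Q   A^T ] [ x     ]   [-c ]
  [ A    0  ] [ lambda ] = [ b ]

Solving the linear system:
  x*      = (-1.8333, -3.1667)
  lambda* = (5.75)
  f(x*)   = 37.1667

x* = (-1.8333, -3.1667), lambda* = (5.75)


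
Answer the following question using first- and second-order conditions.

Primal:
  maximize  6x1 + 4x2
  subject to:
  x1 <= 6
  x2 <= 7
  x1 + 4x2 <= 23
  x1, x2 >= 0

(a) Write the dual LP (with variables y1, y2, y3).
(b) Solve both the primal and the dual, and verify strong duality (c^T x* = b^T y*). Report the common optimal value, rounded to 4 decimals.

The standard primal-dual pair for 'max c^T x s.t. A x <= b, x >= 0' is:
  Dual:  min b^T y  s.t.  A^T y >= c,  y >= 0.

So the dual LP is:
  minimize  6y1 + 7y2 + 23y3
  subject to:
    y1 + y3 >= 6
    y2 + 4y3 >= 4
    y1, y2, y3 >= 0

Solving the primal: x* = (6, 4.25).
  primal value c^T x* = 53.
Solving the dual: y* = (5, 0, 1).
  dual value b^T y* = 53.
Strong duality: c^T x* = b^T y*. Confirmed.

53


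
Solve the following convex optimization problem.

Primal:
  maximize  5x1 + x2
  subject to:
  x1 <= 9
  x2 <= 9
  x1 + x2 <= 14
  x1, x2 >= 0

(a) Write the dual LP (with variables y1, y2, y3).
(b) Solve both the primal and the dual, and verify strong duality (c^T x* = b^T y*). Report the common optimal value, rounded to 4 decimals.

The standard primal-dual pair for 'max c^T x s.t. A x <= b, x >= 0' is:
  Dual:  min b^T y  s.t.  A^T y >= c,  y >= 0.

So the dual LP is:
  minimize  9y1 + 9y2 + 14y3
  subject to:
    y1 + y3 >= 5
    y2 + y3 >= 1
    y1, y2, y3 >= 0

Solving the primal: x* = (9, 5).
  primal value c^T x* = 50.
Solving the dual: y* = (4, 0, 1).
  dual value b^T y* = 50.
Strong duality: c^T x* = b^T y*. Confirmed.

50


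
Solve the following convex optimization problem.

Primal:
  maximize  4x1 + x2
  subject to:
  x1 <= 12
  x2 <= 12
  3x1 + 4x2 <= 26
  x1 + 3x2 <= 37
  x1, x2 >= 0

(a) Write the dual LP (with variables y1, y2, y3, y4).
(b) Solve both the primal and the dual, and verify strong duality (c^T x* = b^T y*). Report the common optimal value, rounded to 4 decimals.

The standard primal-dual pair for 'max c^T x s.t. A x <= b, x >= 0' is:
  Dual:  min b^T y  s.t.  A^T y >= c,  y >= 0.

So the dual LP is:
  minimize  12y1 + 12y2 + 26y3 + 37y4
  subject to:
    y1 + 3y3 + y4 >= 4
    y2 + 4y3 + 3y4 >= 1
    y1, y2, y3, y4 >= 0

Solving the primal: x* = (8.6667, 0).
  primal value c^T x* = 34.6667.
Solving the dual: y* = (0, 0, 1.3333, 0).
  dual value b^T y* = 34.6667.
Strong duality: c^T x* = b^T y*. Confirmed.

34.6667


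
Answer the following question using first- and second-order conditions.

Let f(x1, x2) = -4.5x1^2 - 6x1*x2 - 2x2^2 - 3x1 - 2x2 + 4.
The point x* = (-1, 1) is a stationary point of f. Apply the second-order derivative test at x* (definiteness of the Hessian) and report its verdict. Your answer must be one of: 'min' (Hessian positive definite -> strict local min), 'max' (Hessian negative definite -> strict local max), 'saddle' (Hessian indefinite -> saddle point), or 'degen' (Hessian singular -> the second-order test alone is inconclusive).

Compute the Hessian H = grad^2 f:
  H = [[-9, -6], [-6, -4]]
Verify stationarity: grad f(x*) = H x* + g = (0, 0).
Eigenvalues of H: -13, 0.
H has a zero eigenvalue (singular; negative semidefinite but not definite), so H is neither positive definite, negative definite, nor indefinite. The second-order test alone is inconclusive -> degen.
(Indeed, f is constant along the null direction of H through x*, so x* is not a strict local extremum.)

degen


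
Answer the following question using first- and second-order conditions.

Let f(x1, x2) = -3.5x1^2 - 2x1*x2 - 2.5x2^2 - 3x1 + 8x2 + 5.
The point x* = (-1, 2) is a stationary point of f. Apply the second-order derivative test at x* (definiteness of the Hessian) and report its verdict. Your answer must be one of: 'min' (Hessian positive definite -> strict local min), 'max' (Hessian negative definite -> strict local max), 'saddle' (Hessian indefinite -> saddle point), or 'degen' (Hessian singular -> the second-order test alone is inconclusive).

Compute the Hessian H = grad^2 f:
  H = [[-7, -2], [-2, -5]]
Verify stationarity: grad f(x*) = H x* + g = (0, 0).
Eigenvalues of H: -8.2361, -3.7639.
Both eigenvalues < 0, so H is negative definite -> x* is a strict local max.

max


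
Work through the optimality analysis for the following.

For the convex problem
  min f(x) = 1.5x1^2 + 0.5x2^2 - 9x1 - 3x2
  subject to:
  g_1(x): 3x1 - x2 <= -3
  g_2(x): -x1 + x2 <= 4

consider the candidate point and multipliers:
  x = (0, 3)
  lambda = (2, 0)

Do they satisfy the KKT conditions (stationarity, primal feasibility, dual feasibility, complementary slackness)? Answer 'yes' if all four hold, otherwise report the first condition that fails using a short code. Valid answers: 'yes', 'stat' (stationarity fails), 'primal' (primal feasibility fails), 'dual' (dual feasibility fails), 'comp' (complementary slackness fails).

Gradient of f: grad f(x) = Q x + c = (-9, 0)
Constraint values g_i(x) = a_i^T x - b_i:
  g_1((0, 3)) = 0
  g_2((0, 3)) = -1
Stationarity residual: grad f(x) + sum_i lambda_i a_i = (-3, -2)
  -> stationarity FAILS
Primal feasibility (all g_i <= 0): OK
Dual feasibility (all lambda_i >= 0): OK
Complementary slackness (lambda_i * g_i(x) = 0 for all i): OK

Verdict: the first failing condition is stationarity -> stat.

stat


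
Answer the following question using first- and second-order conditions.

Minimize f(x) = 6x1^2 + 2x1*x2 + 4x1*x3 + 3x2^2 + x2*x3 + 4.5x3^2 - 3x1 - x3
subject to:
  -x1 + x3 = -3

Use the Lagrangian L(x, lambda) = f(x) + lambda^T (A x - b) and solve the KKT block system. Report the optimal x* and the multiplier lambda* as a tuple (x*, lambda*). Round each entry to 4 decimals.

Form the Lagrangian:
  L(x, lambda) = (1/2) x^T Q x + c^T x + lambda^T (A x - b)
Stationarity (grad_x L = 0): Q x + c + A^T lambda = 0.
Primal feasibility: A x = b.

This gives the KKT block system:
  [ Q   A^T ] [ x     ]   [-c ]
  [ A    0  ] [ lambda ] = [ b ]

Solving the linear system:
  x*      = (1.5091, -0.2545, -1.4909)
  lambda* = (8.6364)
  f(x*)   = 11.4364

x* = (1.5091, -0.2545, -1.4909), lambda* = (8.6364)


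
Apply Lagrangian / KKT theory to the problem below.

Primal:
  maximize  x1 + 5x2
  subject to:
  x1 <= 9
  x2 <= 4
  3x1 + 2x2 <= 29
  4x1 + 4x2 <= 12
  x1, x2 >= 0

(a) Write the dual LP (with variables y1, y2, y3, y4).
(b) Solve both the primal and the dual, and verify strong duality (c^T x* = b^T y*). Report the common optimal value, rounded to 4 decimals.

The standard primal-dual pair for 'max c^T x s.t. A x <= b, x >= 0' is:
  Dual:  min b^T y  s.t.  A^T y >= c,  y >= 0.

So the dual LP is:
  minimize  9y1 + 4y2 + 29y3 + 12y4
  subject to:
    y1 + 3y3 + 4y4 >= 1
    y2 + 2y3 + 4y4 >= 5
    y1, y2, y3, y4 >= 0

Solving the primal: x* = (0, 3).
  primal value c^T x* = 15.
Solving the dual: y* = (0, 0, 0, 1.25).
  dual value b^T y* = 15.
Strong duality: c^T x* = b^T y*. Confirmed.

15


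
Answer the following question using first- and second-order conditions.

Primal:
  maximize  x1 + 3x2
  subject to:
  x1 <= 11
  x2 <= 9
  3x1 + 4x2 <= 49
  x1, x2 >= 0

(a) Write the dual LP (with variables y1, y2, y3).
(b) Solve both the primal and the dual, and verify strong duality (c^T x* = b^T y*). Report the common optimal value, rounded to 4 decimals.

The standard primal-dual pair for 'max c^T x s.t. A x <= b, x >= 0' is:
  Dual:  min b^T y  s.t.  A^T y >= c,  y >= 0.

So the dual LP is:
  minimize  11y1 + 9y2 + 49y3
  subject to:
    y1 + 3y3 >= 1
    y2 + 4y3 >= 3
    y1, y2, y3 >= 0

Solving the primal: x* = (4.3333, 9).
  primal value c^T x* = 31.3333.
Solving the dual: y* = (0, 1.6667, 0.3333).
  dual value b^T y* = 31.3333.
Strong duality: c^T x* = b^T y*. Confirmed.

31.3333


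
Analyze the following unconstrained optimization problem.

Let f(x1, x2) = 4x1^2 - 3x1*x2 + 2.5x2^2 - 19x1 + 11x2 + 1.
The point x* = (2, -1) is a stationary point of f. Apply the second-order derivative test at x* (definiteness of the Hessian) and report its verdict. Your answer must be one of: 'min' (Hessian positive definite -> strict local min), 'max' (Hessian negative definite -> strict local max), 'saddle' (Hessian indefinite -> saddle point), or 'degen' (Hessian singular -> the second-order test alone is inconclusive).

Compute the Hessian H = grad^2 f:
  H = [[8, -3], [-3, 5]]
Verify stationarity: grad f(x*) = H x* + g = (0, 0).
Eigenvalues of H: 3.1459, 9.8541.
Both eigenvalues > 0, so H is positive definite -> x* is a strict local min.

min


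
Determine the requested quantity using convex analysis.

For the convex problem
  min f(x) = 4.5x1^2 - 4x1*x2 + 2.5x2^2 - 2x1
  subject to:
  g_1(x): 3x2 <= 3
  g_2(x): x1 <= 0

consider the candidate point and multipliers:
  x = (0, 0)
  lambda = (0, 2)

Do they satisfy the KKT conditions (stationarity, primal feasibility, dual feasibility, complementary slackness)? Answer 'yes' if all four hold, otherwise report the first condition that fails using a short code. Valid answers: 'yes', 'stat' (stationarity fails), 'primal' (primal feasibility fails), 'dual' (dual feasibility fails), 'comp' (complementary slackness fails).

Gradient of f: grad f(x) = Q x + c = (-2, 0)
Constraint values g_i(x) = a_i^T x - b_i:
  g_1((0, 0)) = -3
  g_2((0, 0)) = 0
Stationarity residual: grad f(x) + sum_i lambda_i a_i = (0, 0)
  -> stationarity OK
Primal feasibility (all g_i <= 0): OK
Dual feasibility (all lambda_i >= 0): OK
Complementary slackness (lambda_i * g_i(x) = 0 for all i): OK

Verdict: yes, KKT holds.

yes


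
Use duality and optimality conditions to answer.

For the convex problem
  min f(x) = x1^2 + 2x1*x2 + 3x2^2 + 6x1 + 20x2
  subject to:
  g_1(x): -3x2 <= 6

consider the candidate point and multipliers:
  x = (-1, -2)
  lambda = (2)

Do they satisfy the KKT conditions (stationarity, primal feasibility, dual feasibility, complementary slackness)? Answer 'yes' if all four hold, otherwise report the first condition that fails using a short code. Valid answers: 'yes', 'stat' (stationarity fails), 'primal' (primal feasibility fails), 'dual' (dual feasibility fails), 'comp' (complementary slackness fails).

Gradient of f: grad f(x) = Q x + c = (0, 6)
Constraint values g_i(x) = a_i^T x - b_i:
  g_1((-1, -2)) = 0
Stationarity residual: grad f(x) + sum_i lambda_i a_i = (0, 0)
  -> stationarity OK
Primal feasibility (all g_i <= 0): OK
Dual feasibility (all lambda_i >= 0): OK
Complementary slackness (lambda_i * g_i(x) = 0 for all i): OK

Verdict: yes, KKT holds.

yes


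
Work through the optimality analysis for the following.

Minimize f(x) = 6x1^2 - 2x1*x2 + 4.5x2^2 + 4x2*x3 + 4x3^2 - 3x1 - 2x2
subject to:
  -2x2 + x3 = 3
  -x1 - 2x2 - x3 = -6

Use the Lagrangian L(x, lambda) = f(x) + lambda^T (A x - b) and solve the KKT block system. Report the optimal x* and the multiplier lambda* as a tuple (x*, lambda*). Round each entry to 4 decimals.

Form the Lagrangian:
  L(x, lambda) = (1/2) x^T Q x + c^T x + lambda^T (A x - b)
Stationarity (grad_x L = 0): Q x + c + A^T lambda = 0.
Primal feasibility: A x = b.

This gives the KKT block system:
  [ Q   A^T ] [ x     ]   [-c ]
  [ A    0  ] [ lambda ] = [ b ]

Solving the linear system:
  x*      = (1.7925, 0.3019, 3.6038)
  lambda* = (-12.1321, 17.9057)
  f(x*)   = 68.9245

x* = (1.7925, 0.3019, 3.6038), lambda* = (-12.1321, 17.9057)


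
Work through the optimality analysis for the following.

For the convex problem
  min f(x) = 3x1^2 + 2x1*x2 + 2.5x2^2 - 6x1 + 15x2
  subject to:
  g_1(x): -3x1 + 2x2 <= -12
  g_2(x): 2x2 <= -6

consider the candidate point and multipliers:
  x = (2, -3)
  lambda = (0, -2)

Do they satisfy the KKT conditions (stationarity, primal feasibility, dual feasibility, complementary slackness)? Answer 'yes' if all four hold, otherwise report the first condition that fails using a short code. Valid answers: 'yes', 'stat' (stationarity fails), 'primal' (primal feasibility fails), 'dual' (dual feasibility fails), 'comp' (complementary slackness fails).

Gradient of f: grad f(x) = Q x + c = (0, 4)
Constraint values g_i(x) = a_i^T x - b_i:
  g_1((2, -3)) = 0
  g_2((2, -3)) = 0
Stationarity residual: grad f(x) + sum_i lambda_i a_i = (0, 0)
  -> stationarity OK
Primal feasibility (all g_i <= 0): OK
Dual feasibility (all lambda_i >= 0): FAILS
Complementary slackness (lambda_i * g_i(x) = 0 for all i): OK

Verdict: the first failing condition is dual_feasibility -> dual.

dual


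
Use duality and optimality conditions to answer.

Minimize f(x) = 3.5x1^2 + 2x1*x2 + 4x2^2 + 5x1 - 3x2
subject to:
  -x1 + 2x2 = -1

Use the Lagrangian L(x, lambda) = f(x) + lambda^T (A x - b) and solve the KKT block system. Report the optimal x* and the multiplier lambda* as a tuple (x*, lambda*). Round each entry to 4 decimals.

Form the Lagrangian:
  L(x, lambda) = (1/2) x^T Q x + c^T x + lambda^T (A x - b)
Stationarity (grad_x L = 0): Q x + c + A^T lambda = 0.
Primal feasibility: A x = b.

This gives the KKT block system:
  [ Q   A^T ] [ x     ]   [-c ]
  [ A    0  ] [ lambda ] = [ b ]

Solving the linear system:
  x*      = (-0.0455, -0.5227)
  lambda* = (3.6364)
  f(x*)   = 2.4886

x* = (-0.0455, -0.5227), lambda* = (3.6364)


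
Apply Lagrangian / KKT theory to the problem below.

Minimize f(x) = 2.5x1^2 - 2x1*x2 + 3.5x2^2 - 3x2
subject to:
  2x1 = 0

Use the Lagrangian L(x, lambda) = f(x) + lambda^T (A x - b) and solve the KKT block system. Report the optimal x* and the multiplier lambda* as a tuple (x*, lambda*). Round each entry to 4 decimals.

Form the Lagrangian:
  L(x, lambda) = (1/2) x^T Q x + c^T x + lambda^T (A x - b)
Stationarity (grad_x L = 0): Q x + c + A^T lambda = 0.
Primal feasibility: A x = b.

This gives the KKT block system:
  [ Q   A^T ] [ x     ]   [-c ]
  [ A    0  ] [ lambda ] = [ b ]

Solving the linear system:
  x*      = (0, 0.4286)
  lambda* = (0.4286)
  f(x*)   = -0.6429

x* = (0, 0.4286), lambda* = (0.4286)


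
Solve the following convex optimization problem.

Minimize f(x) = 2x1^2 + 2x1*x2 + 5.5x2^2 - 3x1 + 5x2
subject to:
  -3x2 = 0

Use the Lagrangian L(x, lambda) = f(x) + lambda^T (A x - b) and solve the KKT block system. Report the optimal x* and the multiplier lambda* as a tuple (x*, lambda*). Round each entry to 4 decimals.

Form the Lagrangian:
  L(x, lambda) = (1/2) x^T Q x + c^T x + lambda^T (A x - b)
Stationarity (grad_x L = 0): Q x + c + A^T lambda = 0.
Primal feasibility: A x = b.

This gives the KKT block system:
  [ Q   A^T ] [ x     ]   [-c ]
  [ A    0  ] [ lambda ] = [ b ]

Solving the linear system:
  x*      = (0.75, 0)
  lambda* = (2.1667)
  f(x*)   = -1.125

x* = (0.75, 0), lambda* = (2.1667)


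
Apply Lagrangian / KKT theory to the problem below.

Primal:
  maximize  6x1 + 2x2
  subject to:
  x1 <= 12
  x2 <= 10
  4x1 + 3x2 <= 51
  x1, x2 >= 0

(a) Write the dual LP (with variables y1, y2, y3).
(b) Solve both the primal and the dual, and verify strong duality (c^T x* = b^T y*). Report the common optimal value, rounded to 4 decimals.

The standard primal-dual pair for 'max c^T x s.t. A x <= b, x >= 0' is:
  Dual:  min b^T y  s.t.  A^T y >= c,  y >= 0.

So the dual LP is:
  minimize  12y1 + 10y2 + 51y3
  subject to:
    y1 + 4y3 >= 6
    y2 + 3y3 >= 2
    y1, y2, y3 >= 0

Solving the primal: x* = (12, 1).
  primal value c^T x* = 74.
Solving the dual: y* = (3.3333, 0, 0.6667).
  dual value b^T y* = 74.
Strong duality: c^T x* = b^T y*. Confirmed.

74


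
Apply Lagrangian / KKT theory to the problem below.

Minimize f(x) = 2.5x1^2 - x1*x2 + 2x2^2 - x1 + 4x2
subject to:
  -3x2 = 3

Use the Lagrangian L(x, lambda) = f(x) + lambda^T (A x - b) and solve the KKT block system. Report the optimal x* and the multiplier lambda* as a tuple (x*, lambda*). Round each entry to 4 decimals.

Form the Lagrangian:
  L(x, lambda) = (1/2) x^T Q x + c^T x + lambda^T (A x - b)
Stationarity (grad_x L = 0): Q x + c + A^T lambda = 0.
Primal feasibility: A x = b.

This gives the KKT block system:
  [ Q   A^T ] [ x     ]   [-c ]
  [ A    0  ] [ lambda ] = [ b ]

Solving the linear system:
  x*      = (0, -1)
  lambda* = (0)
  f(x*)   = -2

x* = (0, -1), lambda* = (0)


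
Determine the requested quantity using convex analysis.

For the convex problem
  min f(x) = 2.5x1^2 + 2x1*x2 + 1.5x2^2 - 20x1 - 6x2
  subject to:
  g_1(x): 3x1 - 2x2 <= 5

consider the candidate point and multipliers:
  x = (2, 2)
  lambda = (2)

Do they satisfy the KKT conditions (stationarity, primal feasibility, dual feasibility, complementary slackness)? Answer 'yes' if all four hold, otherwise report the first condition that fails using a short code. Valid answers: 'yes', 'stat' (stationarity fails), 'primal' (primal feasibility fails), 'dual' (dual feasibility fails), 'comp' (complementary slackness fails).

Gradient of f: grad f(x) = Q x + c = (-6, 4)
Constraint values g_i(x) = a_i^T x - b_i:
  g_1((2, 2)) = -3
Stationarity residual: grad f(x) + sum_i lambda_i a_i = (0, 0)
  -> stationarity OK
Primal feasibility (all g_i <= 0): OK
Dual feasibility (all lambda_i >= 0): OK
Complementary slackness (lambda_i * g_i(x) = 0 for all i): FAILS

Verdict: the first failing condition is complementary_slackness -> comp.

comp


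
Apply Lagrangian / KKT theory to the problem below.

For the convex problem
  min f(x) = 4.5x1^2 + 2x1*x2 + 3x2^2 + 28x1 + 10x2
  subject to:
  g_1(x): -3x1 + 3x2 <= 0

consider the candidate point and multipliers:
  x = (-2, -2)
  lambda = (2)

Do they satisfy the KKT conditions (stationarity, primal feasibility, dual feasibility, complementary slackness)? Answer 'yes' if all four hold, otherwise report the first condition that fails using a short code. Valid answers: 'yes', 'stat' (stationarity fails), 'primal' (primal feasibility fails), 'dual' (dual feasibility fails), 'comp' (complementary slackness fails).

Gradient of f: grad f(x) = Q x + c = (6, -6)
Constraint values g_i(x) = a_i^T x - b_i:
  g_1((-2, -2)) = 0
Stationarity residual: grad f(x) + sum_i lambda_i a_i = (0, 0)
  -> stationarity OK
Primal feasibility (all g_i <= 0): OK
Dual feasibility (all lambda_i >= 0): OK
Complementary slackness (lambda_i * g_i(x) = 0 for all i): OK

Verdict: yes, KKT holds.

yes


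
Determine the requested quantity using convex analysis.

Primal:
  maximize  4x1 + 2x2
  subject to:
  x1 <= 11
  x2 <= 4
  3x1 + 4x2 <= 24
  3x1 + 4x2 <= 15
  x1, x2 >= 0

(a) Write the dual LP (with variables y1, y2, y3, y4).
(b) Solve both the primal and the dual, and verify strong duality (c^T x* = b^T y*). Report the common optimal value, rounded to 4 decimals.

The standard primal-dual pair for 'max c^T x s.t. A x <= b, x >= 0' is:
  Dual:  min b^T y  s.t.  A^T y >= c,  y >= 0.

So the dual LP is:
  minimize  11y1 + 4y2 + 24y3 + 15y4
  subject to:
    y1 + 3y3 + 3y4 >= 4
    y2 + 4y3 + 4y4 >= 2
    y1, y2, y3, y4 >= 0

Solving the primal: x* = (5, 0).
  primal value c^T x* = 20.
Solving the dual: y* = (0, 0, 0, 1.3333).
  dual value b^T y* = 20.
Strong duality: c^T x* = b^T y*. Confirmed.

20


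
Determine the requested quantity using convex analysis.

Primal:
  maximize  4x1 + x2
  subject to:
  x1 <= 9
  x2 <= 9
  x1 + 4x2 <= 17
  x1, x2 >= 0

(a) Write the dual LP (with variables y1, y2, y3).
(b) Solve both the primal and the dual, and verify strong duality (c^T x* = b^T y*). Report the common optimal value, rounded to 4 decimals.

The standard primal-dual pair for 'max c^T x s.t. A x <= b, x >= 0' is:
  Dual:  min b^T y  s.t.  A^T y >= c,  y >= 0.

So the dual LP is:
  minimize  9y1 + 9y2 + 17y3
  subject to:
    y1 + y3 >= 4
    y2 + 4y3 >= 1
    y1, y2, y3 >= 0

Solving the primal: x* = (9, 2).
  primal value c^T x* = 38.
Solving the dual: y* = (3.75, 0, 0.25).
  dual value b^T y* = 38.
Strong duality: c^T x* = b^T y*. Confirmed.

38


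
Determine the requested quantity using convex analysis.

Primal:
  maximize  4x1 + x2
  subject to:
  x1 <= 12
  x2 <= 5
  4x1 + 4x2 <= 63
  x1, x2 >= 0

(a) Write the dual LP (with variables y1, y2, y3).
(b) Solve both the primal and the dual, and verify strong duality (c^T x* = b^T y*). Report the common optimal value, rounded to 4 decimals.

The standard primal-dual pair for 'max c^T x s.t. A x <= b, x >= 0' is:
  Dual:  min b^T y  s.t.  A^T y >= c,  y >= 0.

So the dual LP is:
  minimize  12y1 + 5y2 + 63y3
  subject to:
    y1 + 4y3 >= 4
    y2 + 4y3 >= 1
    y1, y2, y3 >= 0

Solving the primal: x* = (12, 3.75).
  primal value c^T x* = 51.75.
Solving the dual: y* = (3, 0, 0.25).
  dual value b^T y* = 51.75.
Strong duality: c^T x* = b^T y*. Confirmed.

51.75


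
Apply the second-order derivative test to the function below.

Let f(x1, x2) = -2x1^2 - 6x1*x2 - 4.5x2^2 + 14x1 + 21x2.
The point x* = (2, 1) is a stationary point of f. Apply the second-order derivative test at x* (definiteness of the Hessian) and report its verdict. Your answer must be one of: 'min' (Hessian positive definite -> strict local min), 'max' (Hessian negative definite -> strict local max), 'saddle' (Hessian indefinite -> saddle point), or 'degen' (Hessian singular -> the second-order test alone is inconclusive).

Compute the Hessian H = grad^2 f:
  H = [[-4, -6], [-6, -9]]
Verify stationarity: grad f(x*) = H x* + g = (0, 0).
Eigenvalues of H: -13, 0.
H has a zero eigenvalue (singular; negative semidefinite but not definite), so H is neither positive definite, negative definite, nor indefinite. The second-order test alone is inconclusive -> degen.
(Indeed, f is constant along the null direction of H through x*, so x* is not a strict local extremum.)

degen


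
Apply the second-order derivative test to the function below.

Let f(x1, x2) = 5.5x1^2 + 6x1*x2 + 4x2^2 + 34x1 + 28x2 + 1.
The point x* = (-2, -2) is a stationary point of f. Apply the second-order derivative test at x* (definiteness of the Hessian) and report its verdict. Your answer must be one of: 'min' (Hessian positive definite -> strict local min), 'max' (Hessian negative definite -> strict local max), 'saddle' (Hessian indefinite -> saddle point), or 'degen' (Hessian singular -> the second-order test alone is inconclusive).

Compute the Hessian H = grad^2 f:
  H = [[11, 6], [6, 8]]
Verify stationarity: grad f(x*) = H x* + g = (0, 0).
Eigenvalues of H: 3.3153, 15.6847.
Both eigenvalues > 0, so H is positive definite -> x* is a strict local min.

min


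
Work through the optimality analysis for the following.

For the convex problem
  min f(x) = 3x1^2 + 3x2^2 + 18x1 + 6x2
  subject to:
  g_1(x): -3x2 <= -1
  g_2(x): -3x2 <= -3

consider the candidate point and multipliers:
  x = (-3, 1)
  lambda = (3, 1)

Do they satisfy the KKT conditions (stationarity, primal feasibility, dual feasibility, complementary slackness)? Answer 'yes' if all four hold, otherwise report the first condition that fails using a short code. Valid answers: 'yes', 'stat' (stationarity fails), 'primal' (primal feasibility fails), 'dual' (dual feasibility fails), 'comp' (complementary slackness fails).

Gradient of f: grad f(x) = Q x + c = (0, 12)
Constraint values g_i(x) = a_i^T x - b_i:
  g_1((-3, 1)) = -2
  g_2((-3, 1)) = 0
Stationarity residual: grad f(x) + sum_i lambda_i a_i = (0, 0)
  -> stationarity OK
Primal feasibility (all g_i <= 0): OK
Dual feasibility (all lambda_i >= 0): OK
Complementary slackness (lambda_i * g_i(x) = 0 for all i): FAILS

Verdict: the first failing condition is complementary_slackness -> comp.

comp


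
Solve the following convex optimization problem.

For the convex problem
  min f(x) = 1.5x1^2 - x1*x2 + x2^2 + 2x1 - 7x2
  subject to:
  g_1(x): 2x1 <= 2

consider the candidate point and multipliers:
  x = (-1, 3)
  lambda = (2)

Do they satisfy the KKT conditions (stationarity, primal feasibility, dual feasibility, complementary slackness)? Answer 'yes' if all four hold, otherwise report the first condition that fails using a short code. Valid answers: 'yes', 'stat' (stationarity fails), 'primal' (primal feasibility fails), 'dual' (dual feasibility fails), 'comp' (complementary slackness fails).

Gradient of f: grad f(x) = Q x + c = (-4, 0)
Constraint values g_i(x) = a_i^T x - b_i:
  g_1((-1, 3)) = -4
Stationarity residual: grad f(x) + sum_i lambda_i a_i = (0, 0)
  -> stationarity OK
Primal feasibility (all g_i <= 0): OK
Dual feasibility (all lambda_i >= 0): OK
Complementary slackness (lambda_i * g_i(x) = 0 for all i): FAILS

Verdict: the first failing condition is complementary_slackness -> comp.

comp


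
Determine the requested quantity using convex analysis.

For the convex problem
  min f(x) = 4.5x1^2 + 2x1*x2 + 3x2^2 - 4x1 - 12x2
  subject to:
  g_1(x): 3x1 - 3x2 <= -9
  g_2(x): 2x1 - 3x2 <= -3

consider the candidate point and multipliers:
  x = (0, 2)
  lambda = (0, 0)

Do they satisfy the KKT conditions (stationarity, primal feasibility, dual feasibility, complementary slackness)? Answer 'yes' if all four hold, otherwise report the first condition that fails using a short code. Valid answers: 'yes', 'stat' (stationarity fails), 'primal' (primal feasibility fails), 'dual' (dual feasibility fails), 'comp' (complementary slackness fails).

Gradient of f: grad f(x) = Q x + c = (0, 0)
Constraint values g_i(x) = a_i^T x - b_i:
  g_1((0, 2)) = 3
  g_2((0, 2)) = -3
Stationarity residual: grad f(x) + sum_i lambda_i a_i = (0, 0)
  -> stationarity OK
Primal feasibility (all g_i <= 0): FAILS
Dual feasibility (all lambda_i >= 0): OK
Complementary slackness (lambda_i * g_i(x) = 0 for all i): OK

Verdict: the first failing condition is primal_feasibility -> primal.

primal


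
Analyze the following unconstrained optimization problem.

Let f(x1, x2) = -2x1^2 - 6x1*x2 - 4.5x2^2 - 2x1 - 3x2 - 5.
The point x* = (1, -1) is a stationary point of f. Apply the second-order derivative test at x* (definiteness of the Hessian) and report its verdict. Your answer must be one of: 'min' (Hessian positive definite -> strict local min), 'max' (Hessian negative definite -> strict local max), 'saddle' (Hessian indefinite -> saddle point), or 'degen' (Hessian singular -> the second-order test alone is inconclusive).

Compute the Hessian H = grad^2 f:
  H = [[-4, -6], [-6, -9]]
Verify stationarity: grad f(x*) = H x* + g = (0, 0).
Eigenvalues of H: -13, 0.
H has a zero eigenvalue (singular; negative semidefinite but not definite), so H is neither positive definite, negative definite, nor indefinite. The second-order test alone is inconclusive -> degen.
(Indeed, f is constant along the null direction of H through x*, so x* is not a strict local extremum.)

degen


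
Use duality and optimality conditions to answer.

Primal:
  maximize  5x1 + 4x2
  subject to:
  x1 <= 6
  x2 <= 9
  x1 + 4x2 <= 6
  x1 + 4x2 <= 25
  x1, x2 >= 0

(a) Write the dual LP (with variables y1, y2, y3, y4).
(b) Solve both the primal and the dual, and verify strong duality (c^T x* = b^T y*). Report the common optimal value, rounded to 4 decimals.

The standard primal-dual pair for 'max c^T x s.t. A x <= b, x >= 0' is:
  Dual:  min b^T y  s.t.  A^T y >= c,  y >= 0.

So the dual LP is:
  minimize  6y1 + 9y2 + 6y3 + 25y4
  subject to:
    y1 + y3 + y4 >= 5
    y2 + 4y3 + 4y4 >= 4
    y1, y2, y3, y4 >= 0

Solving the primal: x* = (6, 0).
  primal value c^T x* = 30.
Solving the dual: y* = (4, 0, 1, 0).
  dual value b^T y* = 30.
Strong duality: c^T x* = b^T y*. Confirmed.

30


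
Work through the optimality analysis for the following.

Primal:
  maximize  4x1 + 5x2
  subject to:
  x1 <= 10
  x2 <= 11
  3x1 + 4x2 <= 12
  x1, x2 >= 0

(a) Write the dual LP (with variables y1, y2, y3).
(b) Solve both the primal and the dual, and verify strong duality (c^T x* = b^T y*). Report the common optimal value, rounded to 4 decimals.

The standard primal-dual pair for 'max c^T x s.t. A x <= b, x >= 0' is:
  Dual:  min b^T y  s.t.  A^T y >= c,  y >= 0.

So the dual LP is:
  minimize  10y1 + 11y2 + 12y3
  subject to:
    y1 + 3y3 >= 4
    y2 + 4y3 >= 5
    y1, y2, y3 >= 0

Solving the primal: x* = (4, 0).
  primal value c^T x* = 16.
Solving the dual: y* = (0, 0, 1.3333).
  dual value b^T y* = 16.
Strong duality: c^T x* = b^T y*. Confirmed.

16


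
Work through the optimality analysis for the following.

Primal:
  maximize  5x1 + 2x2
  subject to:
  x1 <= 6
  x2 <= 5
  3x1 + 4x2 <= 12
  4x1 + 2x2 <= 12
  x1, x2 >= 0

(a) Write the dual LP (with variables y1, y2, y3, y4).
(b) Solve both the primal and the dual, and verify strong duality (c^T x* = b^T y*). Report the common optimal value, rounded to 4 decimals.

The standard primal-dual pair for 'max c^T x s.t. A x <= b, x >= 0' is:
  Dual:  min b^T y  s.t.  A^T y >= c,  y >= 0.

So the dual LP is:
  minimize  6y1 + 5y2 + 12y3 + 12y4
  subject to:
    y1 + 3y3 + 4y4 >= 5
    y2 + 4y3 + 2y4 >= 2
    y1, y2, y3, y4 >= 0

Solving the primal: x* = (3, 0).
  primal value c^T x* = 15.
Solving the dual: y* = (0, 0, 0, 1.25).
  dual value b^T y* = 15.
Strong duality: c^T x* = b^T y*. Confirmed.

15


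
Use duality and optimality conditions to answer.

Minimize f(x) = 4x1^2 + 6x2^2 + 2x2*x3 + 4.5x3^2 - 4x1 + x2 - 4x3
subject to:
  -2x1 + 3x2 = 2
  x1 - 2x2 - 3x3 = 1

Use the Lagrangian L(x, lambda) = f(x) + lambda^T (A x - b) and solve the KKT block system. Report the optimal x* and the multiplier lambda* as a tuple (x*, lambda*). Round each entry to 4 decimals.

Form the Lagrangian:
  L(x, lambda) = (1/2) x^T Q x + c^T x + lambda^T (A x - b)
Stationarity (grad_x L = 0): Q x + c + A^T lambda = 0.
Primal feasibility: A x = b.

This gives the KKT block system:
  [ Q   A^T ] [ x     ]   [-c ]
  [ A    0  ] [ lambda ] = [ b ]

Solving the linear system:
  x*      = (-0.1549, 0.5634, -0.7606)
  lambda* = (-4.2394, -3.2394)
  f(x*)   = 7.9718

x* = (-0.1549, 0.5634, -0.7606), lambda* = (-4.2394, -3.2394)


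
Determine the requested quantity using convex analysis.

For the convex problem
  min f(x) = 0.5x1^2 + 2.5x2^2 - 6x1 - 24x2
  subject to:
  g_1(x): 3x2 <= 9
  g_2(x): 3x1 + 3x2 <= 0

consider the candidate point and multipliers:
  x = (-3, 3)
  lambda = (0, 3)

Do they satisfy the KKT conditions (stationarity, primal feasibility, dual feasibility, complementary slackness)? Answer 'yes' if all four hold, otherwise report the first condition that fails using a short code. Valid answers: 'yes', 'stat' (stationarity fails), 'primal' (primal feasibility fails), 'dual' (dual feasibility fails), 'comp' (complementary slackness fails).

Gradient of f: grad f(x) = Q x + c = (-9, -9)
Constraint values g_i(x) = a_i^T x - b_i:
  g_1((-3, 3)) = 0
  g_2((-3, 3)) = 0
Stationarity residual: grad f(x) + sum_i lambda_i a_i = (0, 0)
  -> stationarity OK
Primal feasibility (all g_i <= 0): OK
Dual feasibility (all lambda_i >= 0): OK
Complementary slackness (lambda_i * g_i(x) = 0 for all i): OK

Verdict: yes, KKT holds.

yes


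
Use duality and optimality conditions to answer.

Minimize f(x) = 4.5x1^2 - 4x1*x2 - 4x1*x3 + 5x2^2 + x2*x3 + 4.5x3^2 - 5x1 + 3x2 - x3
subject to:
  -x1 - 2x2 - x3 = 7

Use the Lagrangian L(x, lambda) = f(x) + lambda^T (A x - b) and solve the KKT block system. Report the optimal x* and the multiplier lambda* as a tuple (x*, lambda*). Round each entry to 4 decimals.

Form the Lagrangian:
  L(x, lambda) = (1/2) x^T Q x + c^T x + lambda^T (A x - b)
Stationarity (grad_x L = 0): Q x + c + A^T lambda = 0.
Primal feasibility: A x = b.

This gives the KKT block system:
  [ Q   A^T ] [ x     ]   [-c ]
  [ A    0  ] [ lambda ] = [ b ]

Solving the linear system:
  x*      = (-1.6129, -2.1459, -1.0952)
  lambda* = (-6.5515)
  f(x*)   = 24.2911

x* = (-1.6129, -2.1459, -1.0952), lambda* = (-6.5515)


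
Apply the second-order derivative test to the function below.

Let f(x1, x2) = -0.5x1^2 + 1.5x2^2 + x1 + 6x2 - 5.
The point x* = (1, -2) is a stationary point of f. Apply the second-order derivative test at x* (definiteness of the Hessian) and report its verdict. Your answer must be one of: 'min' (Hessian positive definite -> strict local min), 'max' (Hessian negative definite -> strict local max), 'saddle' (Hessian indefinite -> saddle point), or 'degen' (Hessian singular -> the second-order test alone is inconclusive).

Compute the Hessian H = grad^2 f:
  H = [[-1, 0], [0, 3]]
Verify stationarity: grad f(x*) = H x* + g = (0, 0).
Eigenvalues of H: -1, 3.
Eigenvalues have mixed signs, so H is indefinite -> x* is a saddle point.

saddle


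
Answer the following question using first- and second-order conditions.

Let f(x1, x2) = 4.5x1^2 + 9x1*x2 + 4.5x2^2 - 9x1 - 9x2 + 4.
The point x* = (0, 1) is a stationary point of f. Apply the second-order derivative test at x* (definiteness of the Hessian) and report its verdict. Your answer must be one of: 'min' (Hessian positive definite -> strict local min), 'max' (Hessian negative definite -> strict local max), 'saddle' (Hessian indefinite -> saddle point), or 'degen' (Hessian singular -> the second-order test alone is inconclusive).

Compute the Hessian H = grad^2 f:
  H = [[9, 9], [9, 9]]
Verify stationarity: grad f(x*) = H x* + g = (0, 0).
Eigenvalues of H: 0, 18.
H has a zero eigenvalue (singular; positive semidefinite but not definite), so H is neither positive definite, negative definite, nor indefinite. The second-order test alone is inconclusive -> degen.
(Indeed, f is constant along the null direction of H through x*, so x* is not a strict local extremum.)

degen


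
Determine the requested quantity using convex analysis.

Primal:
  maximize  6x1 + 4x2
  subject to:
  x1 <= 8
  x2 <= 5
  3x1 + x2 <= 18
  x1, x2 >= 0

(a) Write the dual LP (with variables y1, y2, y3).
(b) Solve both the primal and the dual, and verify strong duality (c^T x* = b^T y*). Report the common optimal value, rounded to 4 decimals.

The standard primal-dual pair for 'max c^T x s.t. A x <= b, x >= 0' is:
  Dual:  min b^T y  s.t.  A^T y >= c,  y >= 0.

So the dual LP is:
  minimize  8y1 + 5y2 + 18y3
  subject to:
    y1 + 3y3 >= 6
    y2 + y3 >= 4
    y1, y2, y3 >= 0

Solving the primal: x* = (4.3333, 5).
  primal value c^T x* = 46.
Solving the dual: y* = (0, 2, 2).
  dual value b^T y* = 46.
Strong duality: c^T x* = b^T y*. Confirmed.

46


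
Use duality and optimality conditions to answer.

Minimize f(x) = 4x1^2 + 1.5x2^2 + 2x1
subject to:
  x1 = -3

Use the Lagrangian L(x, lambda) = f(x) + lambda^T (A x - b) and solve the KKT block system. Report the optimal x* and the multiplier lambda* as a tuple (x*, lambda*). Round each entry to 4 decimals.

Form the Lagrangian:
  L(x, lambda) = (1/2) x^T Q x + c^T x + lambda^T (A x - b)
Stationarity (grad_x L = 0): Q x + c + A^T lambda = 0.
Primal feasibility: A x = b.

This gives the KKT block system:
  [ Q   A^T ] [ x     ]   [-c ]
  [ A    0  ] [ lambda ] = [ b ]

Solving the linear system:
  x*      = (-3, 0)
  lambda* = (22)
  f(x*)   = 30

x* = (-3, 0), lambda* = (22)


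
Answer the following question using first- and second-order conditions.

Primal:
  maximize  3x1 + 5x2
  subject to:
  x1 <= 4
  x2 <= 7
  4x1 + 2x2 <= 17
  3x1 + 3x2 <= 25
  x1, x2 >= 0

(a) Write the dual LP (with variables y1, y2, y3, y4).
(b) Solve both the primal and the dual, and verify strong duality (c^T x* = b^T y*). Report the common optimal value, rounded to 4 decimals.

The standard primal-dual pair for 'max c^T x s.t. A x <= b, x >= 0' is:
  Dual:  min b^T y  s.t.  A^T y >= c,  y >= 0.

So the dual LP is:
  minimize  4y1 + 7y2 + 17y3 + 25y4
  subject to:
    y1 + 4y3 + 3y4 >= 3
    y2 + 2y3 + 3y4 >= 5
    y1, y2, y3, y4 >= 0

Solving the primal: x* = (0.75, 7).
  primal value c^T x* = 37.25.
Solving the dual: y* = (0, 3.5, 0.75, 0).
  dual value b^T y* = 37.25.
Strong duality: c^T x* = b^T y*. Confirmed.

37.25


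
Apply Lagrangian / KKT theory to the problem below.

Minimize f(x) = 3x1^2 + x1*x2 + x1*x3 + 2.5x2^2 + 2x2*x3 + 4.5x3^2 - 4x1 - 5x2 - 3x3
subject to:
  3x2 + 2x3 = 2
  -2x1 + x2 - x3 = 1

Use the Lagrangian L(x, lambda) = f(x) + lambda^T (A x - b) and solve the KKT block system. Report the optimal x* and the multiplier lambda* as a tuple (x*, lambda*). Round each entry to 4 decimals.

Form the Lagrangian:
  L(x, lambda) = (1/2) x^T Q x + c^T x + lambda^T (A x - b)
Stationarity (grad_x L = 0): Q x + c + A^T lambda = 0.
Primal feasibility: A x = b.

This gives the KKT block system:
  [ Q   A^T ] [ x     ]   [-c ]
  [ A    0  ] [ lambda ] = [ b ]

Solving the linear system:
  x*      = (0.0388, 0.8311, -0.2466)
  lambda* = (0.9635, -1.5913)
  f(x*)   = -1.9532

x* = (0.0388, 0.8311, -0.2466), lambda* = (0.9635, -1.5913)


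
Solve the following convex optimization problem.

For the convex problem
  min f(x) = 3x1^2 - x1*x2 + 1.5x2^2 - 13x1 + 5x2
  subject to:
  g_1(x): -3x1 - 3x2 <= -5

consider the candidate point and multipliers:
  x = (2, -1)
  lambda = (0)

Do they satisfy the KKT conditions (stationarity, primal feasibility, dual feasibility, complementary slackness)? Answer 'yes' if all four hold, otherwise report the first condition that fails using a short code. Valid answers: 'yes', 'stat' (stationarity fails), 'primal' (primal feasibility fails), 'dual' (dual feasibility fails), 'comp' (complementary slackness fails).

Gradient of f: grad f(x) = Q x + c = (0, 0)
Constraint values g_i(x) = a_i^T x - b_i:
  g_1((2, -1)) = 2
Stationarity residual: grad f(x) + sum_i lambda_i a_i = (0, 0)
  -> stationarity OK
Primal feasibility (all g_i <= 0): FAILS
Dual feasibility (all lambda_i >= 0): OK
Complementary slackness (lambda_i * g_i(x) = 0 for all i): OK

Verdict: the first failing condition is primal_feasibility -> primal.

primal
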